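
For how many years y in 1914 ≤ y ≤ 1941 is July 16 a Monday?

Day of week of July 16 in each year:
1914: Thu, 1915: Fri, 1916: Sun, 1917: Mon ✓, 1918: Tue, 1919: Wed, 1920: Fri, 1921: Sat, 1922: Sun, 1923: Mon ✓, 1924: Wed, 1925: Thu, 1926: Fri, 1927: Sat, 1928: Mon ✓, 1929: Tue, 1930: Wed, 1931: Thu, 1932: Sat, 1933: Sun, 1934: Mon ✓, 1935: Tue, 1936: Thu, 1937: Fri, 1938: Sat, 1939: Sun, 1940: Tue, 1941: Wed
Mondays: 1917, 1923, 1928, 1934.

4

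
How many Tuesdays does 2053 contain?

2053-01-01 is a Wednesday.
From 2053-01-01 to 2053-12-31 is 365 days inclusive.
365 = 7 × 52 + 1, so there are 52 full weeks plus 1 extra day.
Each full week contributes one Tuesday: 52 so far.
The 1 extra day is Wednesday — none qualify.
Total: 52 + 0 = 52.

52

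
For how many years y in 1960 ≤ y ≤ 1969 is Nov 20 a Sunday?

2

Day of week of November 20 in each year:
1960: Sun ✓, 1961: Mon, 1962: Tue, 1963: Wed, 1964: Fri, 1965: Sat, 1966: Sun ✓, 1967: Mon, 1968: Wed, 1969: Thu
Sundays: 1960, 1966.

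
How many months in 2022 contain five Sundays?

4

A month has five Sundays exactly when Sunday falls within its first (length − 28) days.
Jan: 31 days, starts Sat → 5 of Sat, Sun, Mon ✓
Feb: 28 days, starts Tue → 5 of (none)
Mar: 31 days, starts Tue → 5 of Tue, Wed, Thu
Apr: 30 days, starts Fri → 5 of Fri, Sat
May: 31 days, starts Sun → 5 of Sun, Mon, Tue ✓
Jun: 30 days, starts Wed → 5 of Wed, Thu
Jul: 31 days, starts Fri → 5 of Fri, Sat, Sun ✓
Aug: 31 days, starts Mon → 5 of Mon, Tue, Wed
Sep: 30 days, starts Thu → 5 of Thu, Fri
Oct: 31 days, starts Sat → 5 of Sat, Sun, Mon ✓
Nov: 30 days, starts Tue → 5 of Tue, Wed
Dec: 31 days, starts Thu → 5 of Thu, Fri, Sat
Months with five Sundays: Jan, May, Jul, Oct.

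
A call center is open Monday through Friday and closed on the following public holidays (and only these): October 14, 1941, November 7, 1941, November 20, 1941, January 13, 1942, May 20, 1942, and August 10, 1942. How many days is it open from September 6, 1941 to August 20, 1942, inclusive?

243

September 6, 1941 is a Saturday.
The range spans 349 days (inclusive of both endpoints).
349 = 7 × 49 + 6, so there are 49 full weeks plus 6 extra days.
Each full week contributes 5 weekdays (Mon–Fri): 49 × 5 = 245.
The 6 extra days are Sat, Sun, Mon, Tue, Wed, Thu — 4 of them qualify.
Total: 245 + 4 = 249.
Holidays: October 14, 1941 (Tue); November 7, 1941 (Fri); November 20, 1941 (Thu); January 13, 1942 (Tue); May 20, 1942 (Wed); August 10, 1942 (Mon).
All 6 holidays fall on weekdays, so subtract 6.
Business days: 249 − 6 = 243.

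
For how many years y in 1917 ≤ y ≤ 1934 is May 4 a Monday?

Day of week of May 4 in each year:
1917: Fri, 1918: Sat, 1919: Sun, 1920: Tue, 1921: Wed, 1922: Thu, 1923: Fri, 1924: Sun, 1925: Mon ✓, 1926: Tue, 1927: Wed, 1928: Fri, 1929: Sat, 1930: Sun, 1931: Mon ✓, 1932: Wed, 1933: Thu, 1934: Fri
Mondays: 1925, 1931.

2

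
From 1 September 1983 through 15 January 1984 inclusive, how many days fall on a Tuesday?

1 September 1983 is a Thursday.
From 1 September 1983 to 15 January 1984 is 137 days inclusive.
137 = 7 × 19 + 4, so there are 19 full weeks plus 4 extra days.
Each full week contributes one Tuesday: 19 so far.
The 4 extra days are Thursday, Friday, Saturday, Sunday — none qualify.
Total: 19 + 0 = 19.

19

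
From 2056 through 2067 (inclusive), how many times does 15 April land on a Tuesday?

Day of week of April 15 in each year:
2056: Sat, 2057: Sun, 2058: Mon, 2059: Tue ✓, 2060: Thu, 2061: Fri, 2062: Sat, 2063: Sun, 2064: Tue ✓, 2065: Wed, 2066: Thu, 2067: Fri
Tuesdays: 2059, 2064.

2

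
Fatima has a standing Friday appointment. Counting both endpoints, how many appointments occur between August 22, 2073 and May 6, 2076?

August 22, 2073 is a Tuesday.
That's 989 days from start to end, counting both.
989 = 7 × 141 + 2, so there are 141 full weeks plus 2 extra days.
Each full week contributes one Friday: 141 so far.
The 2 extra days are Tue, Wed — none qualify.
Total: 141 + 0 = 141.

141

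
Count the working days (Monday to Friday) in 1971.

Jan 1, 1971 is a Friday.
From Jan 1, 1971 to Dec 31, 1971 is 365 days inclusive.
365 = 7 × 52 + 1, so there are 52 full weeks plus 1 extra day.
Each full week contributes 5 weekdays (Mon–Fri): 52 × 5 = 260.
The 1 extra day is Friday — 1 of them qualifies.
Total: 260 + 1 = 261.

261 weekdays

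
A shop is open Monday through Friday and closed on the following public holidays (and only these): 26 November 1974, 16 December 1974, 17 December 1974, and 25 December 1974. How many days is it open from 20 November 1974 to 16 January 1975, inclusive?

20 November 1974 is a Wednesday.
The range spans 58 days (inclusive of both endpoints).
58 = 7 × 8 + 2, so there are 8 full weeks plus 2 extra days.
Each full week contributes 5 weekdays (Mon–Fri): 8 × 5 = 40.
The 2 extra days are Wed, Thu — 2 of them qualify.
Total: 40 + 2 = 42.
Holidays: 26 November 1974 (Tue); 16 December 1974 (Mon); 17 December 1974 (Tue); 25 December 1974 (Wed).
All 4 holidays fall on weekdays, so subtract 4.
Business days: 42 − 4 = 38.

38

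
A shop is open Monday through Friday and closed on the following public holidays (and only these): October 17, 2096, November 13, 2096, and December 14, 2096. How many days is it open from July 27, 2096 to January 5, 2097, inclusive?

113 working days

July 27, 2096 is a Friday.
The range spans 163 days (inclusive of both endpoints).
163 = 7 × 23 + 2, so there are 23 full weeks plus 2 extra days.
Each full week contributes 5 weekdays (Mon–Fri): 23 × 5 = 115.
The 2 extra days are Friday, Saturday — 1 of them qualifies.
Total: 115 + 1 = 116.
Holidays: October 17, 2096 (Wed); November 13, 2096 (Tue); December 14, 2096 (Fri).
All 3 holidays fall on weekdays, so subtract 3.
Business days: 116 − 3 = 113.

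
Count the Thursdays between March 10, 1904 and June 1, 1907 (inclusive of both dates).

169

March 10, 1904 is a Thursday.
That's 1179 days from start to end, counting both.
1179 = 7 × 168 + 3, so there are 168 full weeks plus 3 extra days.
Each full week contributes one Thursday: 168 so far.
The 3 extra days are Thursday, Friday, Saturday — 1 of them qualifies.
Total: 168 + 1 = 169.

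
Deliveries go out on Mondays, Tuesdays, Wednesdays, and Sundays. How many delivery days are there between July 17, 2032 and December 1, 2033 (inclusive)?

288

July 17, 2032 is a Saturday.
From July 17, 2032 to December 1, 2033 is 503 days inclusive.
503 = 7 × 71 + 6, so there are 71 full weeks plus 6 extra days.
Each full week contributes 4 days from the set (Mon, Tue, Wed, Sun): 71 × 4 = 284.
The 6 extra days are Sat, Sun, Mon, Tue, Wed, Thu — 4 of them qualify.
Total: 284 + 4 = 288.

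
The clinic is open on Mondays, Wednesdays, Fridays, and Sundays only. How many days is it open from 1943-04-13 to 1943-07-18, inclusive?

55

1943-04-13 is a Tuesday.
From 1943-04-13 to 1943-07-18 is 97 days inclusive.
97 = 7 × 13 + 6, so there are 13 full weeks plus 6 extra days.
Each full week contributes 4 days from the set (Mon, Wed, Fri, Sun): 13 × 4 = 52.
The 6 extra days are Tue, Wed, Thu, Fri, Sat, Sun — 3 of them qualify.
Total: 52 + 3 = 55.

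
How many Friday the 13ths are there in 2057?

The 13th falls on a Friday when the month's 13th has weekday Fri.
Jan 13 is Sat; Feb 13 is Tue; Mar 13 is Tue; Apr 13 is Fri ✓; May 13 is Sun; Jun 13 is Wed; Jul 13 is Fri ✓; Aug 13 is Mon; Sep 13 is Thu; Oct 13 is Sat; Nov 13 is Tue; Dec 13 is Thu.
Friday the 13ths: Apr, Jul.

2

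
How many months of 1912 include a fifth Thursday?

4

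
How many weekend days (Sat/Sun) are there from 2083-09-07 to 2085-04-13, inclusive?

166

2083-09-07 is a Tuesday.
That's 585 days from start to end, counting both.
585 = 7 × 83 + 4, so there are 83 full weeks plus 4 extra days.
Each full week contributes 2 weekend days (Sat, Sun): 83 × 2 = 166.
The 4 extra days are Tue, Wed, Thu, Fri — none qualify.
Total: 166 + 0 = 166.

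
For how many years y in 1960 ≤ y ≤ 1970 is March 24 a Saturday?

1

Day of week of March 24 in each year:
1960: Thu, 1961: Fri, 1962: Sat ✓, 1963: Sun, 1964: Tue, 1965: Wed, 1966: Thu, 1967: Fri, 1968: Sun, 1969: Mon, 1970: Tue
Saturdays: 1962.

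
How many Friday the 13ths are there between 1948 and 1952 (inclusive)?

Friday-the-13ths by year:
1948: Feb, Aug
1949: May
1950: Jan, Oct
1951: Apr, Jul
1952: Jun

8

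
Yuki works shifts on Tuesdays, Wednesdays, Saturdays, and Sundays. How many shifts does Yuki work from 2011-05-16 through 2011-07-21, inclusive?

2011-05-16 is a Monday.
The range spans 67 days (inclusive of both endpoints).
67 = 7 × 9 + 4, so there are 9 full weeks plus 4 extra days.
Each full week contributes 4 days from the set (Tue, Wed, Sat, Sun): 9 × 4 = 36.
The 4 extra days are Monday, Tuesday, Wednesday, Thursday — 2 of them qualify.
Total: 36 + 2 = 38.

38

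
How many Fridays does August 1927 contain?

1 August 1927 is a Monday.
From 1 August 1927 to 31 August 1927 is 31 days inclusive.
31 = 7 × 4 + 3, so there are 4 full weeks plus 3 extra days.
Each full week contributes one Friday: 4 so far.
The 3 extra days are Mon, Tue, Wed — none qualify.
Total: 4 + 0 = 4.

4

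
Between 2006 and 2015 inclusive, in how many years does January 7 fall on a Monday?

Day of week of January 7 in each year:
2006: Sat, 2007: Sun, 2008: Mon ✓, 2009: Wed, 2010: Thu, 2011: Fri, 2012: Sat, 2013: Mon ✓, 2014: Tue, 2015: Wed
Mondays: 2008, 2013.

2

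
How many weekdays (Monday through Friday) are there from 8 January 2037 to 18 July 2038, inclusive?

8 January 2037 is a Thursday.
The range spans 557 days (inclusive of both endpoints).
557 = 7 × 79 + 4, so there are 79 full weeks plus 4 extra days.
Each full week contributes 5 weekdays (Mon–Fri): 79 × 5 = 395.
The 4 extra days are Thursday, Friday, Saturday, Sunday — 2 of them qualify.
Total: 395 + 2 = 397.

397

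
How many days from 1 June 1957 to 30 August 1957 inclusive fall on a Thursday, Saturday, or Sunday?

1 June 1957 is a Saturday.
That's 91 days from start to end, counting both.
91 = 7 × 13, so the span is exactly 13 full weeks.
Each full week contributes 3 days from the set (Thu, Sat, Sun): 13 × 3 = 39.
Total: 39.

39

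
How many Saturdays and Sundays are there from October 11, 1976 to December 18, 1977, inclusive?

124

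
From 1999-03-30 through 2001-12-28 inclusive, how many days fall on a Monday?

1999-03-30 is a Tuesday.
From 1999-03-30 to 2001-12-28 is 1005 days inclusive.
1005 = 7 × 143 + 4, so there are 143 full weeks plus 4 extra days.
Each full week contributes one Monday: 143 so far.
The 4 extra days are Tue, Wed, Thu, Fri — none qualify.
Total: 143 + 0 = 143.

143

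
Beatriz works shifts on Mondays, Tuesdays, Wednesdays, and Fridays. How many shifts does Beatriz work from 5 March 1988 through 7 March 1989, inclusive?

210

5 March 1988 is a Saturday.
From 5 March 1988 to 7 March 1989 is 368 days inclusive.
368 = 7 × 52 + 4, so there are 52 full weeks plus 4 extra days.
Each full week contributes 4 days from the set (Mon, Tue, Wed, Fri): 52 × 4 = 208.
The 4 extra days are Saturday, Sunday, Monday, Tuesday — 2 of them qualify.
Total: 208 + 2 = 210.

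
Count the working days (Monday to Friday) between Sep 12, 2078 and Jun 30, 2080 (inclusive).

470 weekdays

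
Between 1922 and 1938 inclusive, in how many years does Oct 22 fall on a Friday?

2

Day of week of October 22 in each year:
1922: Sun, 1923: Mon, 1924: Wed, 1925: Thu, 1926: Fri ✓, 1927: Sat, 1928: Mon, 1929: Tue, 1930: Wed, 1931: Thu, 1932: Sat, 1933: Sun, 1934: Mon, 1935: Tue, 1936: Thu, 1937: Fri ✓, 1938: Sat
Fridays: 1926, 1937.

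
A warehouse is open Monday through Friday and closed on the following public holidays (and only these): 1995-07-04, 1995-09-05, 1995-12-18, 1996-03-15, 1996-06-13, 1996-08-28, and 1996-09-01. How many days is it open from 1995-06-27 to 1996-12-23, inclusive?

384 working days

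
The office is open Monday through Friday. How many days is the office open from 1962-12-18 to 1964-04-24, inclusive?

354

1962-12-18 is a Tuesday.
That's 494 days from start to end, counting both.
494 = 7 × 70 + 4, so there are 70 full weeks plus 4 extra days.
Each full week contributes 5 weekdays (Mon–Fri): 70 × 5 = 350.
The 4 extra days are Tue, Wed, Thu, Fri — 4 of them qualify.
Total: 350 + 4 = 354.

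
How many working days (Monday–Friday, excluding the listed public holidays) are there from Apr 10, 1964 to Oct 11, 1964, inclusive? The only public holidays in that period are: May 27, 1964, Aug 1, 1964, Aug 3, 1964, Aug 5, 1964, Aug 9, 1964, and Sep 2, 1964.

Apr 10, 1964 is a Friday.
That's 185 days from start to end, counting both.
185 = 7 × 26 + 3, so there are 26 full weeks plus 3 extra days.
Each full week contributes 5 weekdays (Mon–Fri): 26 × 5 = 130.
The 3 extra days are Fri, Sat, Sun — 1 of them qualifies.
Total: 130 + 1 = 131.
Holidays: May 27, 1964 (Wed); Aug 1, 1964 (Sat); Aug 3, 1964 (Mon); Aug 5, 1964 (Wed); Aug 9, 1964 (Sun); Sep 2, 1964 (Wed).
4 of the 6 holidays fall on weekdays; the rest are weekends and were already excluded.
Business days: 131 − 4 = 127.

127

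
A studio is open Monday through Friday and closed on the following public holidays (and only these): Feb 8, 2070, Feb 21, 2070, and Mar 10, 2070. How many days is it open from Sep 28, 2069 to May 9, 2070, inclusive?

Sep 28, 2069 is a Saturday.
The range spans 224 days (inclusive of both endpoints).
224 = 7 × 32, so the span is exactly 32 full weeks.
Each full week contributes 5 weekdays (Mon–Fri): 32 × 5 = 160.
Total: 160.
Holidays: Feb 8, 2070 (Sat); Feb 21, 2070 (Fri); Mar 10, 2070 (Mon).
2 of the 3 holidays fall on weekdays; the rest are weekends and were already excluded.
Business days: 160 − 2 = 158.

158 business days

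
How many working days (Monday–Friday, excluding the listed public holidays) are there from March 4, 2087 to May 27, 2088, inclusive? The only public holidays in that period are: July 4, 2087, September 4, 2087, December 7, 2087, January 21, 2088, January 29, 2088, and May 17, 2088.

March 4, 2087 is a Tuesday.
The range spans 451 days (inclusive of both endpoints).
451 = 7 × 64 + 3, so there are 64 full weeks plus 3 extra days.
Each full week contributes 5 weekdays (Mon–Fri): 64 × 5 = 320.
The 3 extra days are Tuesday, Wednesday, Thursday — 3 of them qualify.
Total: 320 + 3 = 323.
Holidays: July 4, 2087 (Fri); September 4, 2087 (Thu); December 7, 2087 (Sun); January 21, 2088 (Wed); January 29, 2088 (Thu); May 17, 2088 (Mon).
5 of the 6 holidays fall on weekdays; the rest are weekends and were already excluded.
Business days: 323 − 5 = 318.

318 working days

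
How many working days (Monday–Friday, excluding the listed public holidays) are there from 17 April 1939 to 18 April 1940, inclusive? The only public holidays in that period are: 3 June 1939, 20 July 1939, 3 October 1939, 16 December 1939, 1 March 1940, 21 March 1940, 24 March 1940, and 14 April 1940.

17 April 1939 is a Monday.
The range spans 368 days (inclusive of both endpoints).
368 = 7 × 52 + 4, so there are 52 full weeks plus 4 extra days.
Each full week contributes 5 weekdays (Mon–Fri): 52 × 5 = 260.
The 4 extra days are Monday, Tuesday, Wednesday, Thursday — 4 of them qualify.
Total: 260 + 4 = 264.
Holidays: 3 June 1939 (Sat); 20 July 1939 (Thu); 3 October 1939 (Tue); 16 December 1939 (Sat); 1 March 1940 (Fri); 21 March 1940 (Thu); 24 March 1940 (Sun); 14 April 1940 (Sun).
4 of the 8 holidays fall on weekdays; the rest are weekends and were already excluded.
Business days: 264 − 4 = 260.

260 working days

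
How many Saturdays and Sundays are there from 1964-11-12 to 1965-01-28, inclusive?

22

1964-11-12 is a Thursday.
That's 78 days from start to end, counting both.
78 = 7 × 11 + 1, so there are 11 full weeks plus 1 extra day.
Each full week contributes 2 weekend days (Sat, Sun): 11 × 2 = 22.
The 1 extra day is Thu — none qualify.
Total: 22 + 0 = 22.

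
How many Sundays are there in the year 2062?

53

2062-01-01 is a Sunday.
The range spans 365 days (inclusive of both endpoints).
365 = 7 × 52 + 1, so there are 52 full weeks plus 1 extra day.
Each full week contributes one Sunday: 52 so far.
The 1 extra day is Sun — 1 of them qualifies.
Total: 52 + 1 = 53.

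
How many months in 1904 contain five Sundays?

A month has five Sundays exactly when Sunday falls within its first (length − 28) days.
Jan: 31 days, starts Fri → 5 of Fri, Sat, Sun ✓
Feb: 29 days, starts Mon → 5 of Mon
Mar: 31 days, starts Tue → 5 of Tue, Wed, Thu
Apr: 30 days, starts Fri → 5 of Fri, Sat
May: 31 days, starts Sun → 5 of Sun, Mon, Tue ✓
Jun: 30 days, starts Wed → 5 of Wed, Thu
Jul: 31 days, starts Fri → 5 of Fri, Sat, Sun ✓
Aug: 31 days, starts Mon → 5 of Mon, Tue, Wed
Sep: 30 days, starts Thu → 5 of Thu, Fri
Oct: 31 days, starts Sat → 5 of Sat, Sun, Mon ✓
Nov: 30 days, starts Tue → 5 of Tue, Wed
Dec: 31 days, starts Thu → 5 of Thu, Fri, Sat
Months with five Sundays: Jan, May, Jul, Oct.

4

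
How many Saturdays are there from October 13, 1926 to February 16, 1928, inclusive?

October 13, 1926 is a Wednesday.
That's 492 days from start to end, counting both.
492 = 7 × 70 + 2, so there are 70 full weeks plus 2 extra days.
Each full week contributes one Saturday: 70 so far.
The 2 extra days are Wednesday, Thursday — none qualify.
Total: 70 + 0 = 70.

70 Saturdays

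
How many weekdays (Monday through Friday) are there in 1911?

260 weekdays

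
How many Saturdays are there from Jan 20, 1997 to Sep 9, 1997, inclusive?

Jan 20, 1997 is a Monday.
That's 233 days from start to end, counting both.
233 = 7 × 33 + 2, so there are 33 full weeks plus 2 extra days.
Each full week contributes one Saturday: 33 so far.
The 2 extra days are Monday, Tuesday — none qualify.
Total: 33 + 0 = 33.

33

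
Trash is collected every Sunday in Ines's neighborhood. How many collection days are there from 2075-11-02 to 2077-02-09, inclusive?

67

2075-11-02 is a Saturday.
From 2075-11-02 to 2077-02-09 is 466 days inclusive.
466 = 7 × 66 + 4, so there are 66 full weeks plus 4 extra days.
Each full week contributes one Sunday: 66 so far.
The 4 extra days are Sat, Sun, Mon, Tue — 1 of them qualifies.
Total: 66 + 1 = 67.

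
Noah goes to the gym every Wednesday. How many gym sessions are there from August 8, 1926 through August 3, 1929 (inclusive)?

156

August 8, 1926 is a Sunday.
That's 1092 days from start to end, counting both.
1092 = 7 × 156, so the span is exactly 156 full weeks.
Each full week contributes one Wednesday: 156 so far.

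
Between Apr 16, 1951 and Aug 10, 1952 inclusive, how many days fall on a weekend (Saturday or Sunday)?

Apr 16, 1951 is a Monday.
From Apr 16, 1951 to Aug 10, 1952 is 483 days inclusive.
483 = 7 × 69, so the span is exactly 69 full weeks.
Each full week contributes 2 weekend days (Sat, Sun): 69 × 2 = 138.

138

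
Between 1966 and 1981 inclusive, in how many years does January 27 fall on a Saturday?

3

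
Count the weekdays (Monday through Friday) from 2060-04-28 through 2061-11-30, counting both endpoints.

2060-04-28 is a Wednesday.
From 2060-04-28 to 2061-11-30 is 582 days inclusive.
582 = 7 × 83 + 1, so there are 83 full weeks plus 1 extra day.
Each full week contributes 5 weekdays (Mon–Fri): 83 × 5 = 415.
The 1 extra day is Wednesday — 1 of them qualifies.
Total: 415 + 1 = 416.

416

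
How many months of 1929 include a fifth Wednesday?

4

A month has five Wednesdays exactly when Wednesday falls within its first (length − 28) days.
Jan: 31 days, starts Tue → 5 of Tue, Wed, Thu ✓
Feb: 28 days, starts Fri → 5 of (none)
Mar: 31 days, starts Fri → 5 of Fri, Sat, Sun
Apr: 30 days, starts Mon → 5 of Mon, Tue
May: 31 days, starts Wed → 5 of Wed, Thu, Fri ✓
Jun: 30 days, starts Sat → 5 of Sat, Sun
Jul: 31 days, starts Mon → 5 of Mon, Tue, Wed ✓
Aug: 31 days, starts Thu → 5 of Thu, Fri, Sat
Sep: 30 days, starts Sun → 5 of Sun, Mon
Oct: 31 days, starts Tue → 5 of Tue, Wed, Thu ✓
Nov: 30 days, starts Fri → 5 of Fri, Sat
Dec: 31 days, starts Sun → 5 of Sun, Mon, Tue
Months with five Wednesdays: Jan, May, Jul, Oct.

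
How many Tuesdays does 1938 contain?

52

1938-01-01 is a Saturday.
From 1938-01-01 to 1938-12-31 is 365 days inclusive.
365 = 7 × 52 + 1, so there are 52 full weeks plus 1 extra day.
Each full week contributes one Tuesday: 52 so far.
The 1 extra day is Sat — none qualify.
Total: 52 + 0 = 52.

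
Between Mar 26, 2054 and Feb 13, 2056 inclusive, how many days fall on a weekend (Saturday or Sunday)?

198

Mar 26, 2054 is a Thursday.
The range spans 690 days (inclusive of both endpoints).
690 = 7 × 98 + 4, so there are 98 full weeks plus 4 extra days.
Each full week contributes 2 weekend days (Sat, Sun): 98 × 2 = 196.
The 4 extra days are Thursday, Friday, Saturday, Sunday — 2 of them qualify.
Total: 196 + 2 = 198.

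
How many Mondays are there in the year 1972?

52

1972-01-01 is a Saturday.
That's 366 days from start to end, counting both.
366 = 7 × 52 + 2, so there are 52 full weeks plus 2 extra days.
Each full week contributes one Monday: 52 so far.
The 2 extra days are Sat, Sun — none qualify.
Total: 52 + 0 = 52.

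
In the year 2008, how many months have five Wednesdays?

A month has five Wednesdays exactly when Wednesday falls within its first (length − 28) days.
Jan: 31 days, starts Tue → 5 of Tue, Wed, Thu ✓
Feb: 29 days, starts Fri → 5 of Fri
Mar: 31 days, starts Sat → 5 of Sat, Sun, Mon
Apr: 30 days, starts Tue → 5 of Tue, Wed ✓
May: 31 days, starts Thu → 5 of Thu, Fri, Sat
Jun: 30 days, starts Sun → 5 of Sun, Mon
Jul: 31 days, starts Tue → 5 of Tue, Wed, Thu ✓
Aug: 31 days, starts Fri → 5 of Fri, Sat, Sun
Sep: 30 days, starts Mon → 5 of Mon, Tue
Oct: 31 days, starts Wed → 5 of Wed, Thu, Fri ✓
Nov: 30 days, starts Sat → 5 of Sat, Sun
Dec: 31 days, starts Mon → 5 of Mon, Tue, Wed ✓
Months with five Wednesdays: Jan, Apr, Jul, Oct, Dec.

5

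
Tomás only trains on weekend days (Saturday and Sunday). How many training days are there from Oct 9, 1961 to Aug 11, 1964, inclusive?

Oct 9, 1961 is a Monday.
The range spans 1038 days (inclusive of both endpoints).
1038 = 7 × 148 + 2, so there are 148 full weeks plus 2 extra days.
Each full week contributes 2 weekend days (Sat, Sun): 148 × 2 = 296.
The 2 extra days are Mon, Tue — none qualify.
Total: 296 + 0 = 296.

296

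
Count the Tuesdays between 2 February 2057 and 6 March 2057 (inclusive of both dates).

5

2 February 2057 is a Friday.
From 2 February 2057 to 6 March 2057 is 33 days inclusive.
33 = 7 × 4 + 5, so there are 4 full weeks plus 5 extra days.
Each full week contributes one Tuesday: 4 so far.
The 5 extra days are Fri, Sat, Sun, Mon, Tue — 1 of them qualifies.
Total: 4 + 1 = 5.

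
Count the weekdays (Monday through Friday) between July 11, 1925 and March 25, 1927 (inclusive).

445

July 11, 1925 is a Saturday.
The range spans 623 days (inclusive of both endpoints).
623 = 7 × 89, so the span is exactly 89 full weeks.
Each full week contributes 5 weekdays (Mon–Fri): 89 × 5 = 445.
Total: 445.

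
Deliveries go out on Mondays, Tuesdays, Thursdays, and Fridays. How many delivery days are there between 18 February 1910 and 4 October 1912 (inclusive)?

18 February 1910 is a Friday.
That's 960 days from start to end, counting both.
960 = 7 × 137 + 1, so there are 137 full weeks plus 1 extra day.
Each full week contributes 4 days from the set (Mon, Tue, Thu, Fri): 137 × 4 = 548.
The 1 extra day is Friday — 1 of them qualifies.
Total: 548 + 1 = 549.

549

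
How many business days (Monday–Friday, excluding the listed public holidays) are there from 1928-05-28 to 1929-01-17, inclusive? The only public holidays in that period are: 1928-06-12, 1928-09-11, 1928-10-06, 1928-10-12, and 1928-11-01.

165 business days

1928-05-28 is a Monday.
From 1928-05-28 to 1929-01-17 is 235 days inclusive.
235 = 7 × 33 + 4, so there are 33 full weeks plus 4 extra days.
Each full week contributes 5 weekdays (Mon–Fri): 33 × 5 = 165.
The 4 extra days are Monday, Tuesday, Wednesday, Thursday — 4 of them qualify.
Total: 165 + 4 = 169.
Holidays: 1928-06-12 (Tue); 1928-09-11 (Tue); 1928-10-06 (Sat); 1928-10-12 (Fri); 1928-11-01 (Thu).
4 of the 5 holidays fall on weekdays; the rest are weekends and were already excluded.
Business days: 169 − 4 = 165.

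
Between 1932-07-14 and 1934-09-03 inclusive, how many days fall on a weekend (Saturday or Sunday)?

1932-07-14 is a Thursday.
From 1932-07-14 to 1934-09-03 is 782 days inclusive.
782 = 7 × 111 + 5, so there are 111 full weeks plus 5 extra days.
Each full week contributes 2 weekend days (Sat, Sun): 111 × 2 = 222.
The 5 extra days are Thursday, Friday, Saturday, Sunday, Monday — 2 of them qualify.
Total: 222 + 2 = 224.

224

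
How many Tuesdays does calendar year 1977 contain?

52

1977-01-01 is a Saturday.
The range spans 365 days (inclusive of both endpoints).
365 = 7 × 52 + 1, so there are 52 full weeks plus 1 extra day.
Each full week contributes one Tuesday: 52 so far.
The 1 extra day is Sat — none qualify.
Total: 52 + 0 = 52.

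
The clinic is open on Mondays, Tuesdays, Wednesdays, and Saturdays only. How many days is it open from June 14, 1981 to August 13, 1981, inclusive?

June 14, 1981 is a Sunday.
From June 14, 1981 to August 13, 1981 is 61 days inclusive.
61 = 7 × 8 + 5, so there are 8 full weeks plus 5 extra days.
Each full week contributes 4 days from the set (Mon, Tue, Wed, Sat): 8 × 4 = 32.
The 5 extra days are Sunday, Monday, Tuesday, Wednesday, Thursday — 3 of them qualify.
Total: 32 + 3 = 35.

35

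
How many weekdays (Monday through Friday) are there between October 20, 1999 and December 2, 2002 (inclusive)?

814 weekdays

October 20, 1999 is a Wednesday.
The range spans 1140 days (inclusive of both endpoints).
1140 = 7 × 162 + 6, so there are 162 full weeks plus 6 extra days.
Each full week contributes 5 weekdays (Mon–Fri): 162 × 5 = 810.
The 6 extra days are Wed, Thu, Fri, Sat, Sun, Mon — 4 of them qualify.
Total: 810 + 4 = 814.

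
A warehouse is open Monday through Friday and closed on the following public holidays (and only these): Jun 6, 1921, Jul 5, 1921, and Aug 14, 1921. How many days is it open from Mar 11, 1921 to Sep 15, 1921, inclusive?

133

Mar 11, 1921 is a Friday.
That's 189 days from start to end, counting both.
189 = 7 × 27, so the span is exactly 27 full weeks.
Each full week contributes 5 weekdays (Mon–Fri): 27 × 5 = 135.
Total: 135.
Holidays: Jun 6, 1921 (Mon); Jul 5, 1921 (Tue); Aug 14, 1921 (Sun).
2 of the 3 holidays fall on weekdays; the rest are weekends and were already excluded.
Business days: 135 − 2 = 133.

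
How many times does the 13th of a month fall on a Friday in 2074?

2

The 13th falls on a Friday when the month's 13th has weekday Fri.
Jan 13 is Sat; Feb 13 is Tue; Mar 13 is Tue; Apr 13 is Fri ✓; May 13 is Sun; Jun 13 is Wed; Jul 13 is Fri ✓; Aug 13 is Mon; Sep 13 is Thu; Oct 13 is Sat; Nov 13 is Tue; Dec 13 is Thu.
Friday the 13ths: Apr, Jul.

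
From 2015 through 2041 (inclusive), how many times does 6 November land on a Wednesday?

4

Day of week of November 6 in each year:
2015: Fri, 2016: Sun, 2017: Mon, 2018: Tue, 2019: Wed ✓, 2020: Fri, 2021: Sat, 2022: Sun, 2023: Mon, 2024: Wed ✓, 2025: Thu, 2026: Fri, 2027: Sat, 2028: Mon, 2029: Tue, 2030: Wed ✓, 2031: Thu, 2032: Sat, 2033: Sun, 2034: Mon, 2035: Tue, 2036: Thu, 2037: Fri, 2038: Sat, 2039: Sun, 2040: Tue, 2041: Wed ✓
Wednesdays: 2019, 2024, 2030, 2041.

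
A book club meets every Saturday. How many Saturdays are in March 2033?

1 March 2033 is a Tuesday.
That's 31 days from start to end, counting both.
31 = 7 × 4 + 3, so there are 4 full weeks plus 3 extra days.
Each full week contributes one Saturday: 4 so far.
The 3 extra days are Tue, Wed, Thu — none qualify.
Total: 4 + 0 = 4.

4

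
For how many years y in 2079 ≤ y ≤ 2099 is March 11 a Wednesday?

Day of week of March 11 in each year:
2079: Sat, 2080: Mon, 2081: Tue, 2082: Wed ✓, 2083: Thu, 2084: Sat, 2085: Sun, 2086: Mon, 2087: Tue, 2088: Thu, 2089: Fri, 2090: Sat, 2091: Sun, 2092: Tue, 2093: Wed ✓, 2094: Thu, 2095: Fri, 2096: Sun, 2097: Mon, 2098: Tue, 2099: Wed ✓
Wednesdays: 2082, 2093, 2099.

3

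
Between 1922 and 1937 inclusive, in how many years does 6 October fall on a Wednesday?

2

Day of week of October 6 in each year:
1922: Fri, 1923: Sat, 1924: Mon, 1925: Tue, 1926: Wed ✓, 1927: Thu, 1928: Sat, 1929: Sun, 1930: Mon, 1931: Tue, 1932: Thu, 1933: Fri, 1934: Sat, 1935: Sun, 1936: Tue, 1937: Wed ✓
Wednesdays: 1926, 1937.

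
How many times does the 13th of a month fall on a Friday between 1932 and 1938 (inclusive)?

11

Friday-the-13ths by year:
1932: May
1933: Jan, Oct
1934: Apr, Jul
1935: Sep, Dec
1936: Mar, Nov
1937: Aug
1938: May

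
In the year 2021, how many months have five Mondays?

A month has five Mondays exactly when Monday falls within its first (length − 28) days.
Jan: 31 days, starts Fri → 5 of Fri, Sat, Sun
Feb: 28 days, starts Mon → 5 of (none)
Mar: 31 days, starts Mon → 5 of Mon, Tue, Wed ✓
Apr: 30 days, starts Thu → 5 of Thu, Fri
May: 31 days, starts Sat → 5 of Sat, Sun, Mon ✓
Jun: 30 days, starts Tue → 5 of Tue, Wed
Jul: 31 days, starts Thu → 5 of Thu, Fri, Sat
Aug: 31 days, starts Sun → 5 of Sun, Mon, Tue ✓
Sep: 30 days, starts Wed → 5 of Wed, Thu
Oct: 31 days, starts Fri → 5 of Fri, Sat, Sun
Nov: 30 days, starts Mon → 5 of Mon, Tue ✓
Dec: 31 days, starts Wed → 5 of Wed, Thu, Fri
Months with five Mondays: Mar, May, Aug, Nov.

4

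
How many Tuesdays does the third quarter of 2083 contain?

2083-07-01 is a Thursday.
The range spans 92 days (inclusive of both endpoints).
92 = 7 × 13 + 1, so there are 13 full weeks plus 1 extra day.
Each full week contributes one Tuesday: 13 so far.
The 1 extra day is Thu — none qualify.
Total: 13 + 0 = 13.

13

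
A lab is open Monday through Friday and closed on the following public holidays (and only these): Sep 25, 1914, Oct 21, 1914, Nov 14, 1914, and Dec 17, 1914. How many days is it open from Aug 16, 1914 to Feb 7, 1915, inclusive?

Aug 16, 1914 is a Sunday.
The range spans 176 days (inclusive of both endpoints).
176 = 7 × 25 + 1, so there are 25 full weeks plus 1 extra day.
Each full week contributes 5 weekdays (Mon–Fri): 25 × 5 = 125.
The 1 extra day is Sun — none qualify.
Total: 125 + 0 = 125.
Holidays: Sep 25, 1914 (Fri); Oct 21, 1914 (Wed); Nov 14, 1914 (Sat); Dec 17, 1914 (Thu).
3 of the 4 holidays fall on weekdays; the rest are weekends and were already excluded.
Business days: 125 − 3 = 122.

122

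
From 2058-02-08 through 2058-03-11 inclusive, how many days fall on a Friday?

2058-02-08 is a Friday.
From 2058-02-08 to 2058-03-11 is 32 days inclusive.
32 = 7 × 4 + 4, so there are 4 full weeks plus 4 extra days.
Each full week contributes one Friday: 4 so far.
The 4 extra days are Fri, Sat, Sun, Mon — 1 of them qualifies.
Total: 4 + 1 = 5.

5 Fridays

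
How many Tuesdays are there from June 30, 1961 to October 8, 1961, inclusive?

June 30, 1961 is a Friday.
The range spans 101 days (inclusive of both endpoints).
101 = 7 × 14 + 3, so there are 14 full weeks plus 3 extra days.
Each full week contributes one Tuesday: 14 so far.
The 3 extra days are Friday, Saturday, Sunday — none qualify.
Total: 14 + 0 = 14.

14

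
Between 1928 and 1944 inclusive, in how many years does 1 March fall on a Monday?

2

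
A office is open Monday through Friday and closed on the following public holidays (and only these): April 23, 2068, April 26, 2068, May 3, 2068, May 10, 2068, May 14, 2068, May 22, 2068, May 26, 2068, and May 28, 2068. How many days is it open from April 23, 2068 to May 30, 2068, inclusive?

21 business days

April 23, 2068 is a Monday.
From April 23, 2068 to May 30, 2068 is 38 days inclusive.
38 = 7 × 5 + 3, so there are 5 full weeks plus 3 extra days.
Each full week contributes 5 weekdays (Mon–Fri): 5 × 5 = 25.
The 3 extra days are Monday, Tuesday, Wednesday — 3 of them qualify.
Total: 25 + 3 = 28.
Holidays: April 23, 2068 (Mon); April 26, 2068 (Thu); May 3, 2068 (Thu); May 10, 2068 (Thu); May 14, 2068 (Mon); May 22, 2068 (Tue); May 26, 2068 (Sat); May 28, 2068 (Mon).
7 of the 8 holidays fall on weekdays; the rest are weekends and were already excluded.
Business days: 28 − 7 = 21.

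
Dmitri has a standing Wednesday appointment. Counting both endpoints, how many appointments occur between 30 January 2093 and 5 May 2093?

30 January 2093 is a Friday.
The range spans 96 days (inclusive of both endpoints).
96 = 7 × 13 + 5, so there are 13 full weeks plus 5 extra days.
Each full week contributes one Wednesday: 13 so far.
The 5 extra days are Fri, Sat, Sun, Mon, Tue — none qualify.
Total: 13 + 0 = 13.

13 Wednesdays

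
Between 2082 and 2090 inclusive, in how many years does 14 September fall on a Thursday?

2

Day of week of September 14 in each year:
2082: Mon, 2083: Tue, 2084: Thu ✓, 2085: Fri, 2086: Sat, 2087: Sun, 2088: Tue, 2089: Wed, 2090: Thu ✓
Thursdays: 2084, 2090.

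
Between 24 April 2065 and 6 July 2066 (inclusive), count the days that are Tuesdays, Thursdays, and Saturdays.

24 April 2065 is a Friday.
The range spans 439 days (inclusive of both endpoints).
439 = 7 × 62 + 5, so there are 62 full weeks plus 5 extra days.
Each full week contributes 3 days from the set (Tue, Thu, Sat): 62 × 3 = 186.
The 5 extra days are Friday, Saturday, Sunday, Monday, Tuesday — 2 of them qualify.
Total: 186 + 2 = 188.

188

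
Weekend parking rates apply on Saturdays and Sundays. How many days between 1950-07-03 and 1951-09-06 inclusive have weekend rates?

122

1950-07-03 is a Monday.
That's 431 days from start to end, counting both.
431 = 7 × 61 + 4, so there are 61 full weeks plus 4 extra days.
Each full week contributes 2 weekend days (Sat, Sun): 61 × 2 = 122.
The 4 extra days are Monday, Tuesday, Wednesday, Thursday — none qualify.
Total: 122 + 0 = 122.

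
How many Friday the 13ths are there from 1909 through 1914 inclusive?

10

Friday-the-13ths by year:
1909: Aug
1910: May
1911: Jan, Oct
1912: Sep, Dec
1913: Jun
1914: Feb, Mar, Nov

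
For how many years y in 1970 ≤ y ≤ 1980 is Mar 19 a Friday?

Day of week of March 19 in each year:
1970: Thu, 1971: Fri ✓, 1972: Sun, 1973: Mon, 1974: Tue, 1975: Wed, 1976: Fri ✓, 1977: Sat, 1978: Sun, 1979: Mon, 1980: Wed
Fridays: 1971, 1976.

2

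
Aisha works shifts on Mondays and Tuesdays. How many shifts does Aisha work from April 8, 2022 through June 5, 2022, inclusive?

16

April 8, 2022 is a Friday.
That's 59 days from start to end, counting both.
59 = 7 × 8 + 3, so there are 8 full weeks plus 3 extra days.
Each full week contributes 2 days from the set (Mon, Tue): 8 × 2 = 16.
The 3 extra days are Fri, Sat, Sun — none qualify.
Total: 16 + 0 = 16.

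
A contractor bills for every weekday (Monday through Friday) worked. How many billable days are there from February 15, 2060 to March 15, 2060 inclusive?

21 weekdays

February 15, 2060 is a Sunday.
The range spans 30 days (inclusive of both endpoints).
30 = 7 × 4 + 2, so there are 4 full weeks plus 2 extra days.
Each full week contributes 5 weekdays (Mon–Fri): 4 × 5 = 20.
The 2 extra days are Sun, Mon — 1 of them qualifies.
Total: 20 + 1 = 21.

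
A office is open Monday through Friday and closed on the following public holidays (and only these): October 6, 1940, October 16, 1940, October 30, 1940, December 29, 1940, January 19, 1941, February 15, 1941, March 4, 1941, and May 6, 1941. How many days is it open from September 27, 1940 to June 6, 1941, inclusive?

177

September 27, 1940 is a Friday.
The range spans 253 days (inclusive of both endpoints).
253 = 7 × 36 + 1, so there are 36 full weeks plus 1 extra day.
Each full week contributes 5 weekdays (Mon–Fri): 36 × 5 = 180.
The 1 extra day is Friday — 1 of them qualifies.
Total: 180 + 1 = 181.
Holidays: October 6, 1940 (Sun); October 16, 1940 (Wed); October 30, 1940 (Wed); December 29, 1940 (Sun); January 19, 1941 (Sun); February 15, 1941 (Sat); March 4, 1941 (Tue); May 6, 1941 (Tue).
4 of the 8 holidays fall on weekdays; the rest are weekends and were already excluded.
Business days: 181 − 4 = 177.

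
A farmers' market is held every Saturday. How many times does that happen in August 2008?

5

Aug 1, 2008 is a Friday.
From Aug 1, 2008 to Aug 31, 2008 is 31 days inclusive.
31 = 7 × 4 + 3, so there are 4 full weeks plus 3 extra days.
Each full week contributes one Saturday: 4 so far.
The 3 extra days are Friday, Saturday, Sunday — 1 of them qualifies.
Total: 4 + 1 = 5.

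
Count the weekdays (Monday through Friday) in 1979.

261

Jan 1, 1979 is a Monday.
That's 365 days from start to end, counting both.
365 = 7 × 52 + 1, so there are 52 full weeks plus 1 extra day.
Each full week contributes 5 weekdays (Mon–Fri): 52 × 5 = 260.
The 1 extra day is Monday — 1 of them qualifies.
Total: 260 + 1 = 261.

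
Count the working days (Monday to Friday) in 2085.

January 1, 2085 is a Monday.
That's 365 days from start to end, counting both.
365 = 7 × 52 + 1, so there are 52 full weeks plus 1 extra day.
Each full week contributes 5 weekdays (Mon–Fri): 52 × 5 = 260.
The 1 extra day is Monday — 1 of them qualifies.
Total: 260 + 1 = 261.

261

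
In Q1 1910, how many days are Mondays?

13

Jan 1, 1910 is a Saturday.
The range spans 90 days (inclusive of both endpoints).
90 = 7 × 12 + 6, so there are 12 full weeks plus 6 extra days.
Each full week contributes one Monday: 12 so far.
The 6 extra days are Sat, Sun, Mon, Tue, Wed, Thu — 1 of them qualifies.
Total: 12 + 1 = 13.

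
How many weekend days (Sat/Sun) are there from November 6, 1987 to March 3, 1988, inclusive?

November 6, 1987 is a Friday.
That's 119 days from start to end, counting both.
119 = 7 × 17, so the span is exactly 17 full weeks.
Each full week contributes 2 weekend days (Sat, Sun): 17 × 2 = 34.

34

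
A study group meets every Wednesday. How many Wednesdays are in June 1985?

4

June 1, 1985 is a Saturday.
That's 30 days from start to end, counting both.
30 = 7 × 4 + 2, so there are 4 full weeks plus 2 extra days.
Each full week contributes one Wednesday: 4 so far.
The 2 extra days are Saturday, Sunday — none qualify.
Total: 4 + 0 = 4.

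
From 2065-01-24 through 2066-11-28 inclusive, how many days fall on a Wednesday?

2065-01-24 is a Saturday.
The range spans 674 days (inclusive of both endpoints).
674 = 7 × 96 + 2, so there are 96 full weeks plus 2 extra days.
Each full week contributes one Wednesday: 96 so far.
The 2 extra days are Saturday, Sunday — none qualify.
Total: 96 + 0 = 96.

96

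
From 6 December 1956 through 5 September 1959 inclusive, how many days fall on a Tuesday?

6 December 1956 is a Thursday.
From 6 December 1956 to 5 September 1959 is 1004 days inclusive.
1004 = 7 × 143 + 3, so there are 143 full weeks plus 3 extra days.
Each full week contributes one Tuesday: 143 so far.
The 3 extra days are Thursday, Friday, Saturday — none qualify.
Total: 143 + 0 = 143.

143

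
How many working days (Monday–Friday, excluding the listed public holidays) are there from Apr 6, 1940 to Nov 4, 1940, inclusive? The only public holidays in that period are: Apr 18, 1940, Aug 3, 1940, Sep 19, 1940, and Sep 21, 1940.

149

Apr 6, 1940 is a Saturday.
The range spans 213 days (inclusive of both endpoints).
213 = 7 × 30 + 3, so there are 30 full weeks plus 3 extra days.
Each full week contributes 5 weekdays (Mon–Fri): 30 × 5 = 150.
The 3 extra days are Sat, Sun, Mon — 1 of them qualifies.
Total: 150 + 1 = 151.
Holidays: Apr 18, 1940 (Thu); Aug 3, 1940 (Sat); Sep 19, 1940 (Thu); Sep 21, 1940 (Sat).
2 of the 4 holidays fall on weekdays; the rest are weekends and were already excluded.
Business days: 151 − 2 = 149.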